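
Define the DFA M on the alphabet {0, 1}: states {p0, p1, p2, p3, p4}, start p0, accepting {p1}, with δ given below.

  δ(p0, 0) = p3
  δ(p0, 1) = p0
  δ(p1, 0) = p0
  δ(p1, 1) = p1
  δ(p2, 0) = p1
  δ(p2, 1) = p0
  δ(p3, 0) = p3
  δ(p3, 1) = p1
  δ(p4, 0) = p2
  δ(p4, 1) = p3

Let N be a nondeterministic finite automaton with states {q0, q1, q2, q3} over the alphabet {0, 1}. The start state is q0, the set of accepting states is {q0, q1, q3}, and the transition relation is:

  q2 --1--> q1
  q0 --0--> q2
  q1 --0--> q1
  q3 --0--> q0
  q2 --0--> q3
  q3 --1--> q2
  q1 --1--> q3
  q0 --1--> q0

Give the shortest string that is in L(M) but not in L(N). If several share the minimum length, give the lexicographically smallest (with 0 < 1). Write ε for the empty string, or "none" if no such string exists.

The string 001 is accepted by M but not by N.
No shorter string lies in the difference, and 001 is the lexicographically first length-3 string in L(M) \ L(N).

001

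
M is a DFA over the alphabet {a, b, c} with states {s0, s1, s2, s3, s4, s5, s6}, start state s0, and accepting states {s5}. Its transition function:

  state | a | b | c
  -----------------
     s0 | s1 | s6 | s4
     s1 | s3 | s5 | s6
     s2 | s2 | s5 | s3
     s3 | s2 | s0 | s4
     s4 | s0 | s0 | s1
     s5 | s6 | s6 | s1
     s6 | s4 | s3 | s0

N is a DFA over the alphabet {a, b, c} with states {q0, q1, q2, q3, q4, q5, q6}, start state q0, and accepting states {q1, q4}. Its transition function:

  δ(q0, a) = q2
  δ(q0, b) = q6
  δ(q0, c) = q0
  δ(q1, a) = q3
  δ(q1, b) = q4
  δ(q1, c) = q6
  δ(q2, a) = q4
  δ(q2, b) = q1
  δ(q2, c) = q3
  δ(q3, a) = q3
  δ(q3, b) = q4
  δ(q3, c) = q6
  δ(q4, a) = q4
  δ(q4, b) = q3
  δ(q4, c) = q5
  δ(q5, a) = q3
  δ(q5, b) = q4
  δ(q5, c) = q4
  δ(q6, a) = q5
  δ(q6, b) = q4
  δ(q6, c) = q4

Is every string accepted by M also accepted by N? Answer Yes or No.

The string ccb is in L(M) but not in L(N).
So L(M) ⊄ L(N).

No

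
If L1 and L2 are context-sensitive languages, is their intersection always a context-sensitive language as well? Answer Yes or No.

Yes

An LBA keeps a copy of the input on a second track, runs the LBA for L₁, and if that accepts restores the input and runs the LBA for L₂; linear space suffices, so L₁ ∩ L₂ is context-sensitive.
So the context-sensitive languages are closed under intersection.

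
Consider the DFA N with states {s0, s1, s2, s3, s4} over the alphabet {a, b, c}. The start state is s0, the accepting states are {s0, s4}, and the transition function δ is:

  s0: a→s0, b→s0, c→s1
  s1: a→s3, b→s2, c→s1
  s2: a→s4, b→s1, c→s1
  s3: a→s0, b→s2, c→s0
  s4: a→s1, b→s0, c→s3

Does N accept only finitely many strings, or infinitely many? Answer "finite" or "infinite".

State s0 is reachable from the start and can reach an accepting state, and it lies on the cycle s0 → s0.
Traversing that cycle any number of times yields accepted strings of unbounded length, so the language is infinite.

infinite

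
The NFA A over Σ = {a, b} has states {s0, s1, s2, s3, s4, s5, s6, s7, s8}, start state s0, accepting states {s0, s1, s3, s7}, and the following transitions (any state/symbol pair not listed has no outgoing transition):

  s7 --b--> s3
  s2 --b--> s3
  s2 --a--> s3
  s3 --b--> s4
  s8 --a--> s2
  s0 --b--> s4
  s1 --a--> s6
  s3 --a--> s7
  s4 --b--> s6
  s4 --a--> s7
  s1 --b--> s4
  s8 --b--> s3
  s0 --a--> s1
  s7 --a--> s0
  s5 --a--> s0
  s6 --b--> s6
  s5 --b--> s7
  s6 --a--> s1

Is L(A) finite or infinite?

State s1 is reachable from the start and can reach an accepting state, and it lies on the cycle s1 → s4 → s6 → s1.
Traversing that cycle any number of times yields accepted strings of unbounded length, so the language is infinite.

infinite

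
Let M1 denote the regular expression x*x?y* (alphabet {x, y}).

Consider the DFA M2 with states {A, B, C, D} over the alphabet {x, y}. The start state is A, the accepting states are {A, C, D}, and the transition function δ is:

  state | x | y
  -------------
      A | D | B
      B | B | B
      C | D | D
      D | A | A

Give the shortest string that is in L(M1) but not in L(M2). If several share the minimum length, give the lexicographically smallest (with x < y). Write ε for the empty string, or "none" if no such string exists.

y

The string y is accepted by M1 but not by M2.
No shorter string lies in the difference, and y is the lexicographically first length-1 string in L(M1) \ L(M2).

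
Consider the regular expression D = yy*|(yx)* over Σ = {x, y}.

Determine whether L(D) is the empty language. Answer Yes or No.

The empty string ε matches the expression, so it belongs to L(D).
Since L(D) contains at least one string, it is not empty.

No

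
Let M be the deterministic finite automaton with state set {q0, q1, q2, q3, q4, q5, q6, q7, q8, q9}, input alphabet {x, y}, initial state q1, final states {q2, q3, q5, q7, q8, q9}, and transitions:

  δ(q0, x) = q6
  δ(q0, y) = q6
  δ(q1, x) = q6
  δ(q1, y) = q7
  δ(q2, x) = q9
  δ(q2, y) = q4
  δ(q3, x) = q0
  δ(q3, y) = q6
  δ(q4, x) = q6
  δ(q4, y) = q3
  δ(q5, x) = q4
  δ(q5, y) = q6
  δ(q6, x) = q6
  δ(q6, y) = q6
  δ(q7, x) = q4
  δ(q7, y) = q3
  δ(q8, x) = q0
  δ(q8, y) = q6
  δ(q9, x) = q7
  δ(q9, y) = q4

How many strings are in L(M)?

3

The useful subgraph on states {q1, q3, q4, q7} is acyclic, so L(M) is finite; the longest accepting path visits 4 useful states, giving maximum string length 3.
Counting accepting paths from q1 by length: 1 of length 1, 1 of length 2, 1 of length 3. Total 3.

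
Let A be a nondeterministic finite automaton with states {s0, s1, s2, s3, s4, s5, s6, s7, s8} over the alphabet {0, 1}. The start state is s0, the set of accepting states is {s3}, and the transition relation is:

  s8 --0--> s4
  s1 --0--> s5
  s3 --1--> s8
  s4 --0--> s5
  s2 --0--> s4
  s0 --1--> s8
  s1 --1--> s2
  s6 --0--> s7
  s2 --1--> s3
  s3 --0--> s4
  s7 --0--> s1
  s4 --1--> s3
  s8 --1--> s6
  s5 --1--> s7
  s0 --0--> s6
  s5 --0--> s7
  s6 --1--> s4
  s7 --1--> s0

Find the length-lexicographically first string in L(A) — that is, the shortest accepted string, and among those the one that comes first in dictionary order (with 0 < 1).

011

A breadth-first search from s0 reaches an accepting state first via the path s0 → s6 → s4 → s3 on input 011.
No string of length < 3 is accepted (BFS exhausts all shorter strings without reaching an accepting state), and 011 is the lexicographically least accepting string of length 3.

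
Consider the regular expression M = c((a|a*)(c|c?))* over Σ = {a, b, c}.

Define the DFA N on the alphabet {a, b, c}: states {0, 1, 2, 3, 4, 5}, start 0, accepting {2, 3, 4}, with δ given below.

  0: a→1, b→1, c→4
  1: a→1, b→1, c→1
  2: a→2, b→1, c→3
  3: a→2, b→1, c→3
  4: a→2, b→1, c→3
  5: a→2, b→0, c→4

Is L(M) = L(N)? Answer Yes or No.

Converting the expression M to a DFA (subset construction, then merging equivalent states) gives the minimal DFA with states {m0, m1, m2}, start state m0, accepting states {m2} and transitions m0: a→m1, b→m1, c→m2; m1: a→m1, b→m1, c→m1; m2: a→m2, b→m1, c→m2.
Exploring the product automaton M × N from the start pair (m0, 0), following both machines on each input symbol, reaches 5 state pairs: (m0, 0), (m1, 1), (m2, 4), (m2, 2), (m2, 3).
M accepts in {m2} and N accepts in {2, 3, 4}. In every reachable pair the two components are either both accepting — (m2, 4), (m2, 2), (m2, 3) — or both non-accepting, so no string is accepted by exactly one of the machines: L(M) \ L(N) and L(N) \ L(M) are both empty.
Hence every string is accepted by M iff it is accepted by N, and the two languages coincide.

Yes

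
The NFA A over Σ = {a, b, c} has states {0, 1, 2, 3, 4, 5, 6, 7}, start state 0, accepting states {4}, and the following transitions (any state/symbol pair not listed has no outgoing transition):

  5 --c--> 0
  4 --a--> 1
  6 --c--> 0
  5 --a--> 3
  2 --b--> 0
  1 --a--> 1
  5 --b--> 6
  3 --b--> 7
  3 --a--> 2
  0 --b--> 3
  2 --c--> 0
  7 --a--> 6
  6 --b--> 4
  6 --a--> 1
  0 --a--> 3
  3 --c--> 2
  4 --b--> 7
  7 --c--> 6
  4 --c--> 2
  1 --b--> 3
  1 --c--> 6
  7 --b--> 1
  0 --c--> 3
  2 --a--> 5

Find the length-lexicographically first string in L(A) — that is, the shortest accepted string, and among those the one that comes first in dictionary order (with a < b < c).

A breadth-first search from 0 reaches an accepting state first via the path 0 → 3 → 7 → 6 → 4 on input abab.
No string of length < 4 is accepted (BFS exhausts all shorter strings without reaching an accepting state), and abab is the lexicographically least accepting string of length 4.

abab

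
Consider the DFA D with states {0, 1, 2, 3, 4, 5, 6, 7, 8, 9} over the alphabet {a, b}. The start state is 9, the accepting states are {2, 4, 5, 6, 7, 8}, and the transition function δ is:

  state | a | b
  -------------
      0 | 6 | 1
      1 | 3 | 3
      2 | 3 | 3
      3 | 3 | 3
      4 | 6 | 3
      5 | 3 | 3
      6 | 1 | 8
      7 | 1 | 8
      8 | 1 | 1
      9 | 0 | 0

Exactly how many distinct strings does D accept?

The useful subgraph on states {0, 6, 8, 9} is acyclic, so L(D) is finite; the longest accepting path visits 4 useful states, giving maximum string length 3.
Counting accepting paths from 9 by length: 2 of length 2, 2 of length 3. Total 4.

4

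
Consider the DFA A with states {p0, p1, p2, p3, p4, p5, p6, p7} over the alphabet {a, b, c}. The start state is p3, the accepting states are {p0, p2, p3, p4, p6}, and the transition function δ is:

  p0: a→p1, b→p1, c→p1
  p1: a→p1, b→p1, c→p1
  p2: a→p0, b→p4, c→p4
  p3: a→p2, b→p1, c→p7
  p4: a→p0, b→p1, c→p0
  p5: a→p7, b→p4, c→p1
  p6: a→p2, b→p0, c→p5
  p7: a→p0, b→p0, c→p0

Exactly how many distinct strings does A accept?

The useful subgraph on states {p0, p2, p3, p4, p7} is acyclic, so L(A) is finite; the longest accepting path visits 4 useful states, giving maximum string length 3.
Counting accepting paths from p3 by length: 1 of length 0, 1 of length 1, 6 of length 2, 4 of length 3. Total 12.

12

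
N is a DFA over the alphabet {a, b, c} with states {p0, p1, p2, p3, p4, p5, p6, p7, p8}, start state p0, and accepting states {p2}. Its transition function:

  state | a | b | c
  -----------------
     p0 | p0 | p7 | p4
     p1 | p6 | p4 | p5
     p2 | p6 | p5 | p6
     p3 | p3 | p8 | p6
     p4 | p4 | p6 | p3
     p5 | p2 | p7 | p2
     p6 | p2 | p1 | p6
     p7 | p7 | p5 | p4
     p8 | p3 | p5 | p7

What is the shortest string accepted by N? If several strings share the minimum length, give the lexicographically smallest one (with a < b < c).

A breadth-first search from p0 reaches an accepting state first via the path p0 → p7 → p5 → p2 on input bba.
No string of length < 3 is accepted (BFS exhausts all shorter strings without reaching an accepting state), and bba is the lexicographically least accepting string of length 3.

bba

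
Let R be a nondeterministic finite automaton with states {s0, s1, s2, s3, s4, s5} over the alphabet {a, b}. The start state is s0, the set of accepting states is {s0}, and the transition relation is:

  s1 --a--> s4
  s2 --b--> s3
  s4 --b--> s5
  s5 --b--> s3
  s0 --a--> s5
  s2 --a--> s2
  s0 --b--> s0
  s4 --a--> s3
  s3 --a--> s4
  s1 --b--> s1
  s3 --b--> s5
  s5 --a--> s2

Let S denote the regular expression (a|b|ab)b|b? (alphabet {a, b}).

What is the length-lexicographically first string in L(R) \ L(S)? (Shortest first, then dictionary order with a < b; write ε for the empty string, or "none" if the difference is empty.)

bbb

The string bbb is accepted by R but not by S.
No shorter string lies in the difference, and bbb is the lexicographically first length-3 string in L(R) \ L(S).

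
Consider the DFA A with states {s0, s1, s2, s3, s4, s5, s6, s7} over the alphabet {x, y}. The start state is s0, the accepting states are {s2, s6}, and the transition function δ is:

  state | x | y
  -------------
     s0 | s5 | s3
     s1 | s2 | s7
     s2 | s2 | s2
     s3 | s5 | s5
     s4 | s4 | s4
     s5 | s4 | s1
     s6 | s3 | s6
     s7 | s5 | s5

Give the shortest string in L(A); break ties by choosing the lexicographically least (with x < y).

xyx

A breadth-first search from s0 reaches an accepting state first via the path s0 → s5 → s1 → s2 on input xyx.
No string of length < 3 is accepted (BFS exhausts all shorter strings without reaching an accepting state), and xyx is the lexicographically least accepting string of length 3.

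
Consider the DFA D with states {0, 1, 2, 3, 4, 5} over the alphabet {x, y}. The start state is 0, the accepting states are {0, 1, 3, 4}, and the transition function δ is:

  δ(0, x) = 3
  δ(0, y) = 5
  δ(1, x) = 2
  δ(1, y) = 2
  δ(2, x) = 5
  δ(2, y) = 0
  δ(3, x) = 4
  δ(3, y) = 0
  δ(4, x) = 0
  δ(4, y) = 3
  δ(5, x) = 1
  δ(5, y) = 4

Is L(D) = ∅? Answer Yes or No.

The empty string ε is accepted: the run 0 ends in the accepting state 0.
Since at least one string is accepted, L(D) is not empty.

No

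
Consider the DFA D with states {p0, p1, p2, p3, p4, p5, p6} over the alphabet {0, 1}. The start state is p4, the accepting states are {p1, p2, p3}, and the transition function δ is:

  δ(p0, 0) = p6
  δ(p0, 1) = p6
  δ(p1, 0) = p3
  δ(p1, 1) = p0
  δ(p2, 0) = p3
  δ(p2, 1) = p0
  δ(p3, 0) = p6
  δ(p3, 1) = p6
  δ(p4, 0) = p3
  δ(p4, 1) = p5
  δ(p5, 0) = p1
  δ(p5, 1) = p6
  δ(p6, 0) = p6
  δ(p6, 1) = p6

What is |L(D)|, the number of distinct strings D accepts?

The useful subgraph on states {p1, p3, p4, p5} is acyclic, so L(D) is finite; the longest accepting path visits 4 useful states, giving maximum string length 3.
Counting accepting paths from p4 by length: 1 of length 1, 1 of length 2, 1 of length 3. Total 3.

3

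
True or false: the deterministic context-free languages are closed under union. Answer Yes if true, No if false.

{aⁿbⁿ : n≥0} and {aⁿb²ⁿ : n≥0} are each accepted by a deterministic PDA (push the a's; pop one per b, respectively one per two b's), but their union U is not. Suppose a DPDA M accepted U. Being deterministic, M has a single run on aⁿb²ⁿ, and since aⁿbⁿ ∈ U that run passes through an accepting configuration right after consuming the prefix aⁿbⁿ and then goes on to accept again after n more b's. Build an ordinary (nondeterministic) PDA M′ that simulates M on a's and b's and, at any moment when M is in an accepting state, may switch to a second mode in which it reads only c's, feeding each c to M as a b; M′ accepts when M does. Then M′ accepts aⁱbʲcᵏ (k≥1) exactly when both aⁱbʲ ∈ U and aⁱbʲ⁺ᵏ ∈ U, and checking the four cases (i=j or j=2i, combined with j+k=i or j+k=2i) leaves only i=j=k: so L(M′) ∩ a*b*c⁺ = {aⁿbⁿcⁿ : n≥1} would be context-free, which it is not (pumping lemma) — contradiction. (The union is an unambiguous CFL; it is determinism, not unambiguity, that fails.)

No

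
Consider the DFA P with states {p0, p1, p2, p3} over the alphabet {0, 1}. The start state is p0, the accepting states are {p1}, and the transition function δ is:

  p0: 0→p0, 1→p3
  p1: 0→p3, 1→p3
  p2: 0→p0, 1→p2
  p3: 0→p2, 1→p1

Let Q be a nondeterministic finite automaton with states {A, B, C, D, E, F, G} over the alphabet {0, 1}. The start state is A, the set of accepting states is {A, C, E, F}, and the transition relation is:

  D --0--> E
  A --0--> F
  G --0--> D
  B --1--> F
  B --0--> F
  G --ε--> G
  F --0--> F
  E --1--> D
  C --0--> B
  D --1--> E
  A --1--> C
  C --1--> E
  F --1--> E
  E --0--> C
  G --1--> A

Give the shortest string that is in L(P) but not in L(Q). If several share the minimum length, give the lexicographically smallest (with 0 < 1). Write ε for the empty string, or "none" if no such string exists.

011

The string 011 is accepted by P but not by Q.
No shorter string lies in the difference, and 011 is the lexicographically first length-3 string in L(P) \ L(Q).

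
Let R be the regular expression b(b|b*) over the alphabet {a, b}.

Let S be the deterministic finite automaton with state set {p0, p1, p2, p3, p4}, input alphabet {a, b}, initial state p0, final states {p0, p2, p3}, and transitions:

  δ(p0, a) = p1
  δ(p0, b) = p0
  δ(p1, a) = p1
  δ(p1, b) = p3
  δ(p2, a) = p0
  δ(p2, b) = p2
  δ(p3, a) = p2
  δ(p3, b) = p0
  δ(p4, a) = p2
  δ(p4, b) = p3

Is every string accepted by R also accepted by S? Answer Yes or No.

Yes

Converting the expression R to a DFA (subset construction, then merging equivalent states) gives the minimal DFA with states {r0, r1, r2}, start state r0, accepting states {r2} and transitions r0: a→r1, b→r2; r1: a→r1, b→r1; r2: a→r1, b→r2.
Exploring the product automaton R × S from the start pair (r0, p0), following both machines on each input symbol, reaches 6 state pairs: (r0, p0), (r1, p1), (r2, p0), (r1, p3), (r1, p2), (r1, p0).
R accepts in {r2} and S accepts in {p0, p2, p3}. The reachable pairs whose R-component is accepting are (r2, p0); in each of them the S-component is accepting too, so the product for L(R) \ L(S) (R-component accepting, S-component rejecting) has no reachable accepting pair and the difference is empty.
Hence every string in L(R) is also in L(S).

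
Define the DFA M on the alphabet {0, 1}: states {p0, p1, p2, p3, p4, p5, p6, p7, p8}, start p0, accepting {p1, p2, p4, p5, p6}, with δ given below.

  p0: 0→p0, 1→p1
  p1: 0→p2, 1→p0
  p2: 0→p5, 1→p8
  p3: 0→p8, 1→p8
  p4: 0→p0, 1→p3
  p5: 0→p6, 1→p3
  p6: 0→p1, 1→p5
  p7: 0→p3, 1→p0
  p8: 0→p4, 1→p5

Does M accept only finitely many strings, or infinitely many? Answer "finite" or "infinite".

State p0 is reachable from the start and can reach an accepting state, and it lies on the cycle p0 → p0.
Traversing that cycle any number of times yields accepted strings of unbounded length, so the language is infinite.

infinite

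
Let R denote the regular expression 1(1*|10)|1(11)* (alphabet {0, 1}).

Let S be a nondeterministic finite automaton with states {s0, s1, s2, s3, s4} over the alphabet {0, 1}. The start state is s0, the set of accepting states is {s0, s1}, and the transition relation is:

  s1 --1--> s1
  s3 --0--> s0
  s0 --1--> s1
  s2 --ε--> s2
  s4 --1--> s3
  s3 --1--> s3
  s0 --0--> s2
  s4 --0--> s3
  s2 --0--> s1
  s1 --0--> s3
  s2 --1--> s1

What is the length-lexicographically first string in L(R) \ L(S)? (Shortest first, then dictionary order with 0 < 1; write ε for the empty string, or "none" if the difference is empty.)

The string 110 is accepted by R but not by S.
No shorter string lies in the difference, and 110 is the lexicographically first length-3 string in L(R) \ L(S).

110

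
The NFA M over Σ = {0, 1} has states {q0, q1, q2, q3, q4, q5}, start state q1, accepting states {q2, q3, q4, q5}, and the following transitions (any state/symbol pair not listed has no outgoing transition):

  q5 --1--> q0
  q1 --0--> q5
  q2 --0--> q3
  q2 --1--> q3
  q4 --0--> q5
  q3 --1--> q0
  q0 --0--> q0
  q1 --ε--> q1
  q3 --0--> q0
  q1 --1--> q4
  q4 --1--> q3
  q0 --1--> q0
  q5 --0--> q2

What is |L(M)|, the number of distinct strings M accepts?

The useful subgraph on states {q1, q2, q3, q4, q5} is acyclic, so L(M) is finite; the longest accepting path visits 5 useful states, giving maximum string length 4.
Counting accepting paths from q1 by length: 2 of length 1, 3 of length 2, 3 of length 3, 2 of length 4. Total 10.

10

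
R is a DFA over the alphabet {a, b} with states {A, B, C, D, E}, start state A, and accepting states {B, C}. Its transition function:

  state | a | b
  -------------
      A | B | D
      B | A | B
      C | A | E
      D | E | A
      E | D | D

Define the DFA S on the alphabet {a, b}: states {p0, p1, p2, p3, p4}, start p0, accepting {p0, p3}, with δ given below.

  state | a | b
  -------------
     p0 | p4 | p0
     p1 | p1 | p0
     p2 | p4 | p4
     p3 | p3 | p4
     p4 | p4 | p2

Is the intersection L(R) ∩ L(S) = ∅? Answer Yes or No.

Yes

Exploring the product automaton R × S from the start pair (A, p0), following both machines on each input symbol, reaches 9 state pairs: (A, p0), (B, p4), (D, p0), (A, p4), (B, p2), (E, p4), (D, p2), (D, p4), (A, p2).
R accepts in {B, C} and S accepts in {p0, p3}; no reachable pair has both components accepting, so no string drives both machines to acceptance simultaneously and L(R) ∩ L(S) = ∅.
So no string is accepted by both, and the intersection is empty.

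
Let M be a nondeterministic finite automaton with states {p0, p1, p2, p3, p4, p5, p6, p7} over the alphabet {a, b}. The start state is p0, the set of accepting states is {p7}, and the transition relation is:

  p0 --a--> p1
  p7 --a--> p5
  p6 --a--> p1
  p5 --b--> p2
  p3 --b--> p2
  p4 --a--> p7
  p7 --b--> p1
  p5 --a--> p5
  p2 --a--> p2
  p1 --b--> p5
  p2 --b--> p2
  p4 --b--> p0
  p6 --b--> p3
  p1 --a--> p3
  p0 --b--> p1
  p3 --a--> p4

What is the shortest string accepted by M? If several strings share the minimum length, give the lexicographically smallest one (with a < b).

A breadth-first search from p0 reaches an accepting state first via the path p0 → p1 → p3 → p4 → p7 on input aaaa.
No string of length < 4 is accepted (BFS exhausts all shorter strings without reaching an accepting state), and aaaa is the lexicographically least accepting string of length 4.

aaaa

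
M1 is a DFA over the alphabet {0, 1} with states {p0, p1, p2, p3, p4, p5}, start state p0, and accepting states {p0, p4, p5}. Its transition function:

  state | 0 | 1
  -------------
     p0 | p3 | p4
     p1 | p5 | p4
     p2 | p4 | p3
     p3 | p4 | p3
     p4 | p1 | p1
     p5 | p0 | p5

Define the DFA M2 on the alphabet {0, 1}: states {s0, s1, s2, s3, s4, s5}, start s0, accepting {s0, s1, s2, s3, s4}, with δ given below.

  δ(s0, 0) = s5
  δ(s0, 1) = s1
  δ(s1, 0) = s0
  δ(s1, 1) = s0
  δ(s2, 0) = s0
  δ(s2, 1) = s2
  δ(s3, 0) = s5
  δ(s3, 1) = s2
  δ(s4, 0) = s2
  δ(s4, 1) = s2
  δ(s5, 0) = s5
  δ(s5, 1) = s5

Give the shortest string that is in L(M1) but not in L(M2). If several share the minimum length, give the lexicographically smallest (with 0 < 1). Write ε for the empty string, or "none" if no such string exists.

00

The string 00 is accepted by M1 but not by M2.
No shorter string lies in the difference, and 00 is the lexicographically first length-2 string in L(M1) \ L(M2).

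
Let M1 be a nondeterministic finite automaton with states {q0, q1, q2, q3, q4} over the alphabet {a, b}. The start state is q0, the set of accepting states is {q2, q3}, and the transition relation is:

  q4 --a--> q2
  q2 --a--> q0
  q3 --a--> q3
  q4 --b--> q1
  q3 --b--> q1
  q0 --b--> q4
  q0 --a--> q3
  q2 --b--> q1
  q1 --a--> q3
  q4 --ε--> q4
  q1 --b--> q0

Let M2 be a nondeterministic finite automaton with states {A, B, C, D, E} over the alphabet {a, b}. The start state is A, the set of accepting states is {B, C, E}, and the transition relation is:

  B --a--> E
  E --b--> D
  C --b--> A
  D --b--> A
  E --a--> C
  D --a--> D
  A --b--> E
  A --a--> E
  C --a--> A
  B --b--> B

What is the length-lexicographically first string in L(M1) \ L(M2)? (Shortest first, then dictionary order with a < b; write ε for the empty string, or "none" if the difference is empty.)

aaa

The string aaa is accepted by M1 but not by M2.
No shorter string lies in the difference, and aaa is the lexicographically first length-3 string in L(M1) \ L(M2).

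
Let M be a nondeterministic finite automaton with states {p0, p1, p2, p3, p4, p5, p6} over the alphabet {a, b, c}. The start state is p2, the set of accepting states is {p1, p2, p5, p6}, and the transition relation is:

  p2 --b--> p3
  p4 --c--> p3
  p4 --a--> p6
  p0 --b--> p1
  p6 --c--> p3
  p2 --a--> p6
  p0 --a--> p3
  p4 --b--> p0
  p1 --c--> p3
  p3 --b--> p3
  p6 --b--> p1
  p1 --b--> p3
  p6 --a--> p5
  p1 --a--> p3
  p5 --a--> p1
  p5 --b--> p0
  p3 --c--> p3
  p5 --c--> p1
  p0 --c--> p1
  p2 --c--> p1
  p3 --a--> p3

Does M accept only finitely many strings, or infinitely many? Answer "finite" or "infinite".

The useful states (reachable from p2 and able to reach an accepting state) are {p0, p1, p2, p5, p6}.
Restricted to these states the transition graph has no cycle, so every accepting path has bounded length and L is finite.

finite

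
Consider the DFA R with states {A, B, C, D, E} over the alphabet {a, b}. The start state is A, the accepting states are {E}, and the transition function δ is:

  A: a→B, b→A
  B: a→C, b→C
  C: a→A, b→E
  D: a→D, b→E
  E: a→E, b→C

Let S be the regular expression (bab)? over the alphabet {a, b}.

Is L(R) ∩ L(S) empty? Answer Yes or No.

Converting the expression S to a DFA (subset construction, then merging equivalent states) gives the minimal DFA with states {s0, s1, s2, s3, s4}, start state s0, accepting states {s0, s4} and transitions s0: a→s1, b→s2; s1: a→s1, b→s1; s2: a→s3, b→s1; s3: a→s1, b→s4; s4: a→s1, b→s1.
Exploring the product automaton R × S from the start pair (A, s0), following both machines on each input symbol, reaches 8 state pairs: (A, s0), (B, s1), (A, s2), (C, s1), (B, s3), (A, s1), (E, s1), (C, s4).
R accepts in {E} and S accepts in {s0, s4}; no reachable pair has both components accepting, so no string drives both machines to acceptance simultaneously and L(R) ∩ L(S) = ∅.
So no string is accepted by both, and the intersection is empty.

Yes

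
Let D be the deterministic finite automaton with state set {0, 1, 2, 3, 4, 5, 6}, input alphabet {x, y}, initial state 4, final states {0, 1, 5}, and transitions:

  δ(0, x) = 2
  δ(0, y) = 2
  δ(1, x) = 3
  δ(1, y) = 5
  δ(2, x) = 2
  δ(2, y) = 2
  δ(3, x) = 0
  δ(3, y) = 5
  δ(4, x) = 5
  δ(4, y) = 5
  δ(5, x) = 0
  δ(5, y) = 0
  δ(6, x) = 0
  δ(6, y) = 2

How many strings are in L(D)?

The useful subgraph on states {0, 4, 5} is acyclic, so L(D) is finite; the longest accepting path visits 3 useful states, giving maximum string length 2.
Counting accepting paths from 4 by length: 2 of length 1, 4 of length 2. Total 6.

6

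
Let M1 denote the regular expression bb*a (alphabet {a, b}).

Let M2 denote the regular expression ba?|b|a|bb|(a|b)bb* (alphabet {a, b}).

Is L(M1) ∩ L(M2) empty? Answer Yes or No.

The string ba is accepted by both M1 and M2.
Hence L(M1) ∩ L(M2) ≠ ∅.

No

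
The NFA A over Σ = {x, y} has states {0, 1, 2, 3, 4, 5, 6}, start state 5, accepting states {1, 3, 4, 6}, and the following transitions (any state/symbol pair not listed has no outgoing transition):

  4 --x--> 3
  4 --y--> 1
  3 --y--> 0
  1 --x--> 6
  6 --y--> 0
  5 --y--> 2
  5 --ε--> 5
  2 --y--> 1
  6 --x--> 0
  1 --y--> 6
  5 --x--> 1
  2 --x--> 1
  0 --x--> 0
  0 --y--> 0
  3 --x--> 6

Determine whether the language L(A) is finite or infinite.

The useful states (reachable from 5 and able to reach an accepting state) are {1, 2, 5, 6}.
Restricted to these states the transition graph has no cycle, so every accepting path has bounded length and L is finite.

finite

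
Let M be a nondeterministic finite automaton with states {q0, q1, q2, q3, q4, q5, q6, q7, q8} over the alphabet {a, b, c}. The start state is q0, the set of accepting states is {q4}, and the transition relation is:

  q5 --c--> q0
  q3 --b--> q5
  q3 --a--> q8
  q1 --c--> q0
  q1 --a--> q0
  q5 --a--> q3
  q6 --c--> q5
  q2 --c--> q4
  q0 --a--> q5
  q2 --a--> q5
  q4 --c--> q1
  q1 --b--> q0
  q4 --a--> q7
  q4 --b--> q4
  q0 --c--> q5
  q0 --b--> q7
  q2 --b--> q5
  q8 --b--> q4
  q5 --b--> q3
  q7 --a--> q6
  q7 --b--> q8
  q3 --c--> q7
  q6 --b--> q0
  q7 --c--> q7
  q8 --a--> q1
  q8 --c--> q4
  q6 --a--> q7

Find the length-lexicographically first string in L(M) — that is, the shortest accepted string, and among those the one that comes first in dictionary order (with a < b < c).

A breadth-first search from q0 reaches an accepting state first via the path q0 → q7 → q8 → q4 on input bbb.
No string of length < 3 is accepted (BFS exhausts all shorter strings without reaching an accepting state), and bbb is the lexicographically least accepting string of length 3.

bbb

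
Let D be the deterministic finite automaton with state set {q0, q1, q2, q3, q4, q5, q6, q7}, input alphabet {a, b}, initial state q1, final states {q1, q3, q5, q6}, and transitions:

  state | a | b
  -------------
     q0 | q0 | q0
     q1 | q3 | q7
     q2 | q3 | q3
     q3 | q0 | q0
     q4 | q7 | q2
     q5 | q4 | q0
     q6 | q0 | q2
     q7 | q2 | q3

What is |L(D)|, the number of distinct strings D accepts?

5

The useful subgraph on states {q1, q2, q3, q7} is acyclic, so L(D) is finite; the longest accepting path visits 4 useful states, giving maximum string length 3.
Counting accepting paths from q1 by length: 1 of length 0, 1 of length 1, 1 of length 2, 2 of length 3. Total 5.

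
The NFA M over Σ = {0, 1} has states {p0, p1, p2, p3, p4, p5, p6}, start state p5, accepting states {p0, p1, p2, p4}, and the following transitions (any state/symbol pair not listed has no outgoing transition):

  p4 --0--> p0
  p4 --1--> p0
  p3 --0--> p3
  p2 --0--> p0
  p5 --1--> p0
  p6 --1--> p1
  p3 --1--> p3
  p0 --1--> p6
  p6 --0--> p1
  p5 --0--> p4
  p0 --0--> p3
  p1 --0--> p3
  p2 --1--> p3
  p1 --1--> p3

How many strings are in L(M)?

10

The useful subgraph on states {p0, p1, p4, p5, p6} is acyclic, so L(M) is finite; the longest accepting path visits 5 useful states, giving maximum string length 4.
Counting accepting paths from p5 by length: 2 of length 1, 2 of length 2, 2 of length 3, 4 of length 4. Total 10.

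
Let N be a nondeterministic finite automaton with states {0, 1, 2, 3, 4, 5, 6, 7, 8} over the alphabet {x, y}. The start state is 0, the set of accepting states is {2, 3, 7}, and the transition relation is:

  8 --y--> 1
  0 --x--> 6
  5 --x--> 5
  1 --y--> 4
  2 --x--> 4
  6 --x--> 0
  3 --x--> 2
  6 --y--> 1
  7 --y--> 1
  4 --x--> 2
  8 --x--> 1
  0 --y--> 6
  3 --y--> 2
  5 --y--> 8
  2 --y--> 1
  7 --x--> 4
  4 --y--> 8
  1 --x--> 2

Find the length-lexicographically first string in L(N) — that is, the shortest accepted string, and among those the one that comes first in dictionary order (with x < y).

A breadth-first search from 0 reaches an accepting state first via the path 0 → 6 → 1 → 2 on input xyx.
No string of length < 3 is accepted (BFS exhausts all shorter strings without reaching an accepting state), and xyx is the lexicographically least accepting string of length 3.

xyx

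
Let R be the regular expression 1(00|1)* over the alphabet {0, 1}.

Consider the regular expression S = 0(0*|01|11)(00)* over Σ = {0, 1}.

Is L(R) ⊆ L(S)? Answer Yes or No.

No

The string 1 is in L(R) but not in L(S).
So L(R) ⊄ L(S).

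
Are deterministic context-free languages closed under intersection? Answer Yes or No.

DCFLs are closed under complement (normalise the DPDA to read all of its input, then flip the verdict). If they were also closed under intersection, De Morgan would make them closed under union; but {aⁿbⁿ : n≥0} and {aⁿb²ⁿ : n≥0} are DCFLs (push the a's; pop one per b, respectively one per two b's) whose union no deterministic PDA accepts: a DPDA for it would have a single run on aⁿb²ⁿ, accepting after the prefix aⁿbⁿ and accepting again after n more b's; an ordinary PDA that simulates it on a's and b's and, at any moment when it is accepting, may switch to reading only a fresh letter c while feeding each c to the simulation as a b, would accept aⁱbʲcᵏ (k≥1) exactly when both aⁱbʲ and aⁱbʲ⁺ᵏ are in the language, i.e. its language intersected with the regular set a*b*c⁺ would be exactly {aⁿbⁿcⁿ : n≥1} — impossible, since context-free languages are closed under intersection with regular sets and {aⁿbⁿcⁿ} is not context-free.

No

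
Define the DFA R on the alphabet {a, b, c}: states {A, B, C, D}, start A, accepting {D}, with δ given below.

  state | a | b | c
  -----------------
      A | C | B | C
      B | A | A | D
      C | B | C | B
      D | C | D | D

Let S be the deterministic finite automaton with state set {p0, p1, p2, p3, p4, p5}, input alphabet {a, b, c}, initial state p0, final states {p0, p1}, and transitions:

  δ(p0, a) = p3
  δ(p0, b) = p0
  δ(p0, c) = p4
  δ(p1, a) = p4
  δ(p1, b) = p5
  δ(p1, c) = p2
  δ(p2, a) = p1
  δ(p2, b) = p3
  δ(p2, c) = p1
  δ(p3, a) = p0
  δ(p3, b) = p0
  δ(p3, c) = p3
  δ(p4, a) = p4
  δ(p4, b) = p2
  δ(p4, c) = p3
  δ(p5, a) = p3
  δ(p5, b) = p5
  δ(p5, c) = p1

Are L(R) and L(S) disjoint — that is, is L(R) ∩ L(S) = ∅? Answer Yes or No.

No

The string accb is accepted by both R and S.
Hence L(R) ∩ L(S) ≠ ∅.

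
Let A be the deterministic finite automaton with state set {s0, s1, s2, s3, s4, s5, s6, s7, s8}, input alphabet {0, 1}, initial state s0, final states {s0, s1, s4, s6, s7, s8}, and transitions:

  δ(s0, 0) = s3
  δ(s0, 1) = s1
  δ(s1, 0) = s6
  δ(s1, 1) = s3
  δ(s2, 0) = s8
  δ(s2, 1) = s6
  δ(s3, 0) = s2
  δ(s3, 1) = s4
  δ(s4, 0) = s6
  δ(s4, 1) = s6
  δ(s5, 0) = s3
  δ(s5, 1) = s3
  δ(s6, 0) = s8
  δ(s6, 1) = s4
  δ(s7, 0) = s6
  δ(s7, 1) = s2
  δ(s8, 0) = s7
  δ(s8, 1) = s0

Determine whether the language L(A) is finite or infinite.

State s0 is reachable from the start and can reach an accepting state, and it lies on the cycle s0 → s1 → s3 → s2 → s8 → s0.
Traversing that cycle any number of times yields accepted strings of unbounded length, so the language is infinite.

infinite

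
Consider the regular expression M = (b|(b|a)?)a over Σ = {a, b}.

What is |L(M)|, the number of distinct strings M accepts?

The expression has no Kleene star, so L(M) is finite. Expanding the alternatives gives {a, aa, ba}.
That is 1 of length 1, 2 of length 2: 3 strings in all.

3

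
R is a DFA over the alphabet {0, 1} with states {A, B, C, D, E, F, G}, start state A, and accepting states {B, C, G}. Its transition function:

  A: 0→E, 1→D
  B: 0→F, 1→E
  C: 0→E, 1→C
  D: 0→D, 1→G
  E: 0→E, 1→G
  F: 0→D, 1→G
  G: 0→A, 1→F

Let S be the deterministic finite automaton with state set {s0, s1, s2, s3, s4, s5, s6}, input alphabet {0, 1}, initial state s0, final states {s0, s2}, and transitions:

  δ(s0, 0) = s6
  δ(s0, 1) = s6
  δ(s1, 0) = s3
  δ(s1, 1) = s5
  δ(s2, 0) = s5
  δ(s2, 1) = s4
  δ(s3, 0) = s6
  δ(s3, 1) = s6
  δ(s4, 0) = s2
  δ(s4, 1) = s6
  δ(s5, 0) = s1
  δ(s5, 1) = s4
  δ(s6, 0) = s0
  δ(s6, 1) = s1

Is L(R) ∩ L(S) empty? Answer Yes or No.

Yes

Exploring the product automaton R × S from the start pair (A, s0), following both machines on each input symbol, reaches 24 state pairs: (A, s0), (E, s6), (D, s6), (E, s0), (G, s1), (D, s0), (G, s6), (A, s3), (F, s5), (F, s1), (D, s1), (G, s4), (D, s3), (G, s5), (A, s2), (F, s6), (A, s1), (F, s4), (E, s5), (D, s4), (E, s3), (D, s5), (D, s2), (E, s1).
R accepts in {B, C, G} and S accepts in {s0, s2}; no reachable pair has both components accepting, so no string drives both machines to acceptance simultaneously and L(R) ∩ L(S) = ∅.
So no string is accepted by both, and the intersection is empty.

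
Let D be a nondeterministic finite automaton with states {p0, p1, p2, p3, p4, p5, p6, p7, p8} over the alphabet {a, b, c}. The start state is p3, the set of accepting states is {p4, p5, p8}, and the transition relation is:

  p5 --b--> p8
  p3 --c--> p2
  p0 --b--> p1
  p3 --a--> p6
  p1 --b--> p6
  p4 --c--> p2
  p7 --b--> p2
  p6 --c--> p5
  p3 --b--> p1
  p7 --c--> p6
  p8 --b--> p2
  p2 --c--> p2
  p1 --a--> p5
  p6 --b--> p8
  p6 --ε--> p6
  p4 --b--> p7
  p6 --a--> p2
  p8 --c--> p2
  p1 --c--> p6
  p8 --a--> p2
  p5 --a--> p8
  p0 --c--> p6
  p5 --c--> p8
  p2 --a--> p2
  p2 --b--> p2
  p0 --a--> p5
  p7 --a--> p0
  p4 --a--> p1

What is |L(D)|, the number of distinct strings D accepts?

The useful subgraph on states {p1, p3, p5, p6, p8} is acyclic, so L(D) is finite; the longest accepting path visits 5 useful states, giving maximum string length 4.
Counting accepting paths from p3 by length: 3 of length 2, 10 of length 3, 6 of length 4. Total 19.

19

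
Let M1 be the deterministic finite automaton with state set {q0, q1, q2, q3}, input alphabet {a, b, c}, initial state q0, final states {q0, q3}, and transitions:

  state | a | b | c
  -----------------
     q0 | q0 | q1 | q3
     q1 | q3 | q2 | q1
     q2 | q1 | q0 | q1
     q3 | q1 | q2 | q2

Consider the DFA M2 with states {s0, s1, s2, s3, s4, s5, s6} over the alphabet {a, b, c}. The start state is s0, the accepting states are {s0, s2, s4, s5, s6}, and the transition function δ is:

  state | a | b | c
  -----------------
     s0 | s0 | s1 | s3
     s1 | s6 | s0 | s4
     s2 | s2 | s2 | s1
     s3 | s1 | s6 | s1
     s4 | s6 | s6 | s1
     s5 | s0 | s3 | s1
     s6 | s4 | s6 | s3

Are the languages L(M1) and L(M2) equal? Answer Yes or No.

No

The string c is accepted by M1 but rejected by M2.
So L(M1) ≠ L(M2).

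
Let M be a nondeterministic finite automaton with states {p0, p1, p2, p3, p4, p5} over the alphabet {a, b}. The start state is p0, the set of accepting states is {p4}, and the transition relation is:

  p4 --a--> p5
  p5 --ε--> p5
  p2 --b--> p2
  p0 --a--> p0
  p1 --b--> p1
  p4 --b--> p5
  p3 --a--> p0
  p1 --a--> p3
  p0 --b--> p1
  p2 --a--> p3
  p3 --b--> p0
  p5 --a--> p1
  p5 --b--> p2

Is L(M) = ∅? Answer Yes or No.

Yes

The states reachable from the start state are {p0, p1, p3}.
None of the accepting states {p4} is reachable, so no string is accepted and L(M) = ∅.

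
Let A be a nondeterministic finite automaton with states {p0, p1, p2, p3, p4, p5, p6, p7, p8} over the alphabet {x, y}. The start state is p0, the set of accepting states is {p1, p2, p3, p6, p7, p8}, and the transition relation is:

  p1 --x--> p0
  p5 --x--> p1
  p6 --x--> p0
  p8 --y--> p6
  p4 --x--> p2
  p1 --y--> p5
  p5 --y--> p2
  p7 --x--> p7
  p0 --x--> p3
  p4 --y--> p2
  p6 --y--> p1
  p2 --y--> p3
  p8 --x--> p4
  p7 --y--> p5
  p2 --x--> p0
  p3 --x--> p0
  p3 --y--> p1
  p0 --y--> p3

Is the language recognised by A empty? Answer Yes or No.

No

The string x is accepted: the run p0 → p3 ends in the accepting state p3.
Since at least one string is accepted, L(A) is not empty.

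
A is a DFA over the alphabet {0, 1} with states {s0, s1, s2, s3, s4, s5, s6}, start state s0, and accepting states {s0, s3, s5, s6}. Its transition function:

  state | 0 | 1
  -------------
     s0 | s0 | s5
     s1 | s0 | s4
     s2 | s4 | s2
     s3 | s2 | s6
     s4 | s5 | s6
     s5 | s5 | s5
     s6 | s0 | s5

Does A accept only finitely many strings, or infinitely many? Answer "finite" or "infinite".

State s0 is reachable from the start and can reach an accepting state, and it lies on the cycle s0 → s0.
Traversing that cycle any number of times yields accepted strings of unbounded length, so the language is infinite.

infinite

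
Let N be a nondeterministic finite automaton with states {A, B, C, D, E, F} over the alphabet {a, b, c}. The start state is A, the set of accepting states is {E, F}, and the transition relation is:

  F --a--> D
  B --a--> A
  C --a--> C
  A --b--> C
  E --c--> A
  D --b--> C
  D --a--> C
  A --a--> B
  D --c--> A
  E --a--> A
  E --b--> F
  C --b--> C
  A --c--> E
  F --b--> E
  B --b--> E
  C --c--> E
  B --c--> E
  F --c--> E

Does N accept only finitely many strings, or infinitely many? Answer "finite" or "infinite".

infinite

State A is reachable from the start and can reach an accepting state, and it lies on the cycle A → B → A.
Traversing that cycle any number of times yields accepted strings of unbounded length, so the language is infinite.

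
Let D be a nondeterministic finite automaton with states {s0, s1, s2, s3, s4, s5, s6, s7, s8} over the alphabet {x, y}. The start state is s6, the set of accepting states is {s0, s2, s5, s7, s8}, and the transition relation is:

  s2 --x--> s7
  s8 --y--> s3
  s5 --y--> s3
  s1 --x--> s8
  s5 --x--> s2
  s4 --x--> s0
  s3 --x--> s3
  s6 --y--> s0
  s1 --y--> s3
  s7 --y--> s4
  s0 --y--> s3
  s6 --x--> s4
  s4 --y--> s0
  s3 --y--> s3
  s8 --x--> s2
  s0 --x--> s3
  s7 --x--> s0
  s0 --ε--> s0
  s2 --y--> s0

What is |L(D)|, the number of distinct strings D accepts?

3

The useful subgraph on states {s0, s4, s6} is acyclic, so L(D) is finite; the longest accepting path visits 3 useful states, giving maximum string length 2.
Counting accepting paths from s6 by length: 1 of length 1, 2 of length 2. Total 3.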